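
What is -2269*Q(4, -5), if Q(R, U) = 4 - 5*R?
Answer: 36304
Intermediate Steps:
-2269*Q(4, -5) = -2269*(4 - 5*4) = -2269*(4 - 20) = -2269*(-16) = 36304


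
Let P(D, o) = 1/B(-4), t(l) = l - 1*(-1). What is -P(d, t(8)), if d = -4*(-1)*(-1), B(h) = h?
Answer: ¼ ≈ 0.25000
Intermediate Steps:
d = -4 (d = 4*(-1) = -4)
t(l) = 1 + l (t(l) = l + 1 = 1 + l)
P(D, o) = -¼ (P(D, o) = 1/(-4) = -¼)
-P(d, t(8)) = -1*(-¼) = ¼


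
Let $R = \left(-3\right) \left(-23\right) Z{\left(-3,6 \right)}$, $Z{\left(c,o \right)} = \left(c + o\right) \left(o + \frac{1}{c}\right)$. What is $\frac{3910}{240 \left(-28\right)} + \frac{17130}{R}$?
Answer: $\frac{3684239}{262752} \approx 14.022$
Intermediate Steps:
$R = 1173$ ($R = \left(-3\right) \left(-23\right) \left(1 + 6^{2} - 18 + \frac{6}{-3}\right) = 69 \left(1 + 36 - 18 + 6 \left(- \frac{1}{3}\right)\right) = 69 \left(1 + 36 - 18 - 2\right) = 69 \cdot 17 = 1173$)
$\frac{3910}{240 \left(-28\right)} + \frac{17130}{R} = \frac{3910}{240 \left(-28\right)} + \frac{17130}{1173} = \frac{3910}{-6720} + 17130 \cdot \frac{1}{1173} = 3910 \left(- \frac{1}{6720}\right) + \frac{5710}{391} = - \frac{391}{672} + \frac{5710}{391} = \frac{3684239}{262752}$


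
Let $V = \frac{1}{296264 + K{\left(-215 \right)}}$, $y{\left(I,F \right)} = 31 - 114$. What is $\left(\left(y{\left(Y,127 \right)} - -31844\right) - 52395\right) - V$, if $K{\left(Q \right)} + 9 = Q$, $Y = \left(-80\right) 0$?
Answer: $- \frac{6108489361}{296040} \approx -20634.0$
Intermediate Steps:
$Y = 0$
$K{\left(Q \right)} = -9 + Q$
$y{\left(I,F \right)} = -83$ ($y{\left(I,F \right)} = 31 - 114 = -83$)
$V = \frac{1}{296040}$ ($V = \frac{1}{296264 - 224} = \frac{1}{296040} \approx 3.3779 \cdot 10^{-6}$)
$\left(\left(y{\left(Y,127 \right)} - -31844\right) - 52395\right) - V = \left(\left(-83 - -31844\right) - 52395\right) - \frac{1}{296040} = \left(\left(-83 + 31844\right) - 52395\right) - \frac{1}{296040} = \left(31761 - 52395\right) - \frac{1}{296040} = -20634 - \frac{1}{296040} = - \frac{6108489361}{296040}$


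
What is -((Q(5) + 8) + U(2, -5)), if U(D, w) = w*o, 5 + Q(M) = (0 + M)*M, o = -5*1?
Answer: -53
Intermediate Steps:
o = -5
Q(M) = -5 + M**2 (Q(M) = -5 + (0 + M)*M = -5 + M*M = -5 + M**2)
U(D, w) = -5*w (U(D, w) = w*(-5) = -5*w)
-((Q(5) + 8) + U(2, -5)) = -(((-5 + 5**2) + 8) - 5*(-5)) = -(((-5 + 25) + 8) + 25) = -((20 + 8) + 25) = -(28 + 25) = -1*53 = -53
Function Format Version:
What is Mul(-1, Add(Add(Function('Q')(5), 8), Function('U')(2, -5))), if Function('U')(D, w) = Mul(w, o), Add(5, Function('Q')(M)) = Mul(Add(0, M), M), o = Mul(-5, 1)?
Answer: -53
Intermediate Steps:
o = -5
Function('Q')(M) = Add(-5, Pow(M, 2)) (Function('Q')(M) = Add(-5, Mul(Add(0, M), M)) = Add(-5, Mul(M, M)) = Add(-5, Pow(M, 2)))
Function('U')(D, w) = Mul(-5, w) (Function('U')(D, w) = Mul(w, -5) = Mul(-5, w))
Mul(-1, Add(Add(Function('Q')(5), 8), Function('U')(2, -5))) = Mul(-1, Add(Add(Add(-5, Pow(5, 2)), 8), Mul(-5, -5))) = Mul(-1, Add(Add(Add(-5, 25), 8), 25)) = Mul(-1, Add(Add(20, 8), 25)) = Mul(-1, Add(28, 25)) = Mul(-1, 53) = -53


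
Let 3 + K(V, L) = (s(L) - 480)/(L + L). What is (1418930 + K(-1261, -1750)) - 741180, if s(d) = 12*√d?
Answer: 118605749/175 - 3*I*√70/175 ≈ 6.7775e+5 - 0.14343*I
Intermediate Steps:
K(V, L) = -3 + (-480 + 12*√L)/(2*L) (K(V, L) = -3 + (12*√L - 480)/(L + L) = -3 + (-480 + 12*√L)/((2*L)) = -3 + (-480 + 12*√L)*(1/(2*L)) = -3 + (-480 + 12*√L)/(2*L))
(1418930 + K(-1261, -1750)) - 741180 = (1418930 + (-3 - 240/(-1750) + 6/√(-1750))) - 741180 = (1418930 + (-3 - 240*(-1/1750) + 6*(-I*√70/350))) - 741180 = (1418930 + (-3 + 24/175 - 3*I*√70/175)) - 741180 = (1418930 + (-501/175 - 3*I*√70/175)) - 741180 = (248312249/175 - 3*I*√70/175) - 741180 = 118605749/175 - 3*I*√70/175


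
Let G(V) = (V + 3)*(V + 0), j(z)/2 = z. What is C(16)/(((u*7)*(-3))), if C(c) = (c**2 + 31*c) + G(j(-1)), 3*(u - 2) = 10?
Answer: -375/56 ≈ -6.6964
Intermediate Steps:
u = 16/3 (u = 2 + (1/3)*10 = 2 + 10/3 = 16/3 ≈ 5.3333)
j(z) = 2*z
G(V) = V*(3 + V) (G(V) = (3 + V)*V = V*(3 + V))
C(c) = -2 + c**2 + 31*c (C(c) = (c**2 + 31*c) + (2*(-1))*(3 + 2*(-1)) = (c**2 + 31*c) - 2*(3 - 2) = (c**2 + 31*c) - 2*1 = (c**2 + 31*c) - 2 = -2 + c**2 + 31*c)
C(16)/(((u*7)*(-3))) = (-2 + 16**2 + 31*16)/((((16/3)*7)*(-3))) = (-2 + 256 + 496)/(((112/3)*(-3))) = 750/(-112) = 750*(-1/112) = -375/56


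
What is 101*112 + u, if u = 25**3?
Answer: 26937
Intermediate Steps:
u = 15625
101*112 + u = 101*112 + 15625 = 11312 + 15625 = 26937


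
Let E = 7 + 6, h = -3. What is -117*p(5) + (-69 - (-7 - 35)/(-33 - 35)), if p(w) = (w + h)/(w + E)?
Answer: -2809/34 ≈ -82.618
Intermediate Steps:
E = 13
p(w) = (-3 + w)/(13 + w) (p(w) = (w - 3)/(w + 13) = (-3 + w)/(13 + w))
-117*p(5) + (-69 - (-7 - 35)/(-33 - 35)) = -117*(-3 + 5)/(13 + 5) + (-69 - (-7 - 35)/(-33 - 35)) = -117*2/18 + (-69 - (-42)/(-68)) = -13*2/2 + (-69 - (-42)*(-1)/68) = -117*⅑ + (-69 - 1*21/34) = -13 + (-69 - 21/34) = -13 - 2367/34 = -2809/34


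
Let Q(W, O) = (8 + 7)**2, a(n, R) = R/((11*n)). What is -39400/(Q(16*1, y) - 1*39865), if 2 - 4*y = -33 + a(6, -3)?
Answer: 985/991 ≈ 0.99395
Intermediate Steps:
a(n, R) = R/(11*n) (a(n, R) = R*(1/(11*n)) = R/(11*n))
y = 771/88 (y = 1/2 - (-33 + (1/11)*(-3)/6)/4 = 1/2 - (-33 + (1/11)*(-3)*(1/6))/4 = 1/2 - (-33 - 1/22)/4 = 1/2 - 1/4*(-727/22) = 1/2 + 727/88 = 771/88 ≈ 8.7614)
Q(W, O) = 225 (Q(W, O) = 15**2 = 225)
-39400/(Q(16*1, y) - 1*39865) = -39400/(225 - 1*39865) = -39400/(225 - 39865) = -39400/(-39640) = -39400*(-1/39640) = 985/991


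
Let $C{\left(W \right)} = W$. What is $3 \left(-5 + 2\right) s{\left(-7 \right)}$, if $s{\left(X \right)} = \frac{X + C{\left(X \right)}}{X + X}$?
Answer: $-9$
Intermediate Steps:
$s{\left(X \right)} = 1$ ($s{\left(X \right)} = \frac{X + X}{X + X} = \frac{2 X}{2 X} = 2 X \frac{1}{2 X} = 1$)
$3 \left(-5 + 2\right) s{\left(-7 \right)} = 3 \left(-5 + 2\right) 1 = 3 \left(-3\right) 1 = \left(-9\right) 1 = -9$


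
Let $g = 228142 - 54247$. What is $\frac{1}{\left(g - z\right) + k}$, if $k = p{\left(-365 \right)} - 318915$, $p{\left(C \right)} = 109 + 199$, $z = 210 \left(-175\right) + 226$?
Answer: $- \frac{1}{108188} \approx -9.2432 \cdot 10^{-6}$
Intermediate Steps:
$z = -36524$ ($z = -36750 + 226 = -36524$)
$p{\left(C \right)} = 308$
$g = 173895$ ($g = 228142 - 54247 = 173895$)
$k = -318607$ ($k = 308 - 318915 = -318607$)
$\frac{1}{\left(g - z\right) + k} = \frac{1}{\left(173895 - -36524\right) - 318607} = \frac{1}{\left(173895 + 36524\right) - 318607} = \frac{1}{210419 - 318607} = \frac{1}{-108188} = - \frac{1}{108188}$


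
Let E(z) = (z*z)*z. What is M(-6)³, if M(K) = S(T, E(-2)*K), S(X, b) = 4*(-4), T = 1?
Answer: -4096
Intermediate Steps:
E(z) = z³ (E(z) = z²*z = z³)
S(X, b) = -16
M(K) = -16
M(-6)³ = (-16)³ = -4096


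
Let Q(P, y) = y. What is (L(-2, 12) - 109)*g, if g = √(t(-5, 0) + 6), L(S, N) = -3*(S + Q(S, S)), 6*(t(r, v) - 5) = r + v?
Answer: -97*√366/6 ≈ -309.29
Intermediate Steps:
t(r, v) = 5 + r/6 + v/6 (t(r, v) = 5 + (r + v)/6 = 5 + (r/6 + v/6) = 5 + r/6 + v/6)
L(S, N) = -6*S (L(S, N) = -3*(S + S) = -6*S)
g = √366/6 (g = √((5 + (⅙)*(-5) + (⅙)*0) + 6) = √((5 - ⅚ + 0) + 6) = √(25/6 + 6) = √(61/6) = √366/6 ≈ 3.1885)
(L(-2, 12) - 109)*g = (-6*(-2) - 109)*(√366/6) = (12 - 109)*(√366/6) = -97*√366/6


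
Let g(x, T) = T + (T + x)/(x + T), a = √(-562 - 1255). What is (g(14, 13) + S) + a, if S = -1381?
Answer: -1367 + I*√1817 ≈ -1367.0 + 42.626*I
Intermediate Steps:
a = I*√1817 (a = √(-1817) = I*√1817 ≈ 42.626*I)
g(x, T) = 1 + T (g(x, T) = T + (T + x)/(T + x) = T + 1 = 1 + T)
(g(14, 13) + S) + a = ((1 + 13) - 1381) + I*√1817 = (14 - 1381) + I*√1817 = -1367 + I*√1817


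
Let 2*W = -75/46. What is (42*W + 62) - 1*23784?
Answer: -1092787/46 ≈ -23756.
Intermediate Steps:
W = -75/92 (W = (-75/46)/2 = (-75*1/46)/2 = (½)*(-75/46) = -75/92 ≈ -0.81522)
(42*W + 62) - 1*23784 = (42*(-75/92) + 62) - 1*23784 = (-1575/46 + 62) - 23784 = 1277/46 - 23784 = -1092787/46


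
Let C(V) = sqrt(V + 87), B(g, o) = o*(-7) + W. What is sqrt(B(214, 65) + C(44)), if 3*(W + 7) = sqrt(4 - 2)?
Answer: sqrt(-4158 + 3*sqrt(2) + 9*sqrt(131))/3 ≈ 21.215*I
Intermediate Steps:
W = -7 + sqrt(2)/3 (W = -7 + sqrt(4 - 2)/3 = -7 + sqrt(2)/3 ≈ -6.5286)
B(g, o) = -7 - 7*o + sqrt(2)/3 (B(g, o) = o*(-7) + (-7 + sqrt(2)/3) = -7*o + (-7 + sqrt(2)/3) = -7 - 7*o + sqrt(2)/3)
C(V) = sqrt(87 + V)
sqrt(B(214, 65) + C(44)) = sqrt((-7 - 7*65 + sqrt(2)/3) + sqrt(87 + 44)) = sqrt((-7 - 455 + sqrt(2)/3) + sqrt(131)) = sqrt((-462 + sqrt(2)/3) + sqrt(131)) = sqrt(-462 + sqrt(131) + sqrt(2)/3)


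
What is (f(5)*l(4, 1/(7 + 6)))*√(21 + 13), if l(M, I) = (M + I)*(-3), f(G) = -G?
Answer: 795*√34/13 ≈ 356.58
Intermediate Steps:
l(M, I) = -3*I - 3*M (l(M, I) = (I + M)*(-3) = -3*I - 3*M)
(f(5)*l(4, 1/(7 + 6)))*√(21 + 13) = ((-1*5)*(-3/(7 + 6) - 3*4))*√(21 + 13) = (-5*(-3/13 - 12))*√34 = (-5*(-159/13))*√34 = 795*√34/13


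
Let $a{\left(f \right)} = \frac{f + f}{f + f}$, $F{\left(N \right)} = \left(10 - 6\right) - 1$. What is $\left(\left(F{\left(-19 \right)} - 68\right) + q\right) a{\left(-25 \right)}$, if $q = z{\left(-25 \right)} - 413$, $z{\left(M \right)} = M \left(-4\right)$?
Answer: $-378$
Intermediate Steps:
$F{\left(N \right)} = 3$ ($F{\left(N \right)} = 4 - 1 = 3$)
$z{\left(M \right)} = - 4 M$
$a{\left(f \right)} = 1$ ($a{\left(f \right)} = \frac{2 f}{2 f} = 2 f \frac{1}{2 f} = 1$)
$q = -313$ ($q = \left(-4\right) \left(-25\right) - 413 = 100 - 413 = -313$)
$\left(\left(F{\left(-19 \right)} - 68\right) + q\right) a{\left(-25 \right)} = \left(\left(3 - 68\right) - 313\right) 1 = \left(-65 - 313\right) 1 = \left(-378\right) 1 = -378$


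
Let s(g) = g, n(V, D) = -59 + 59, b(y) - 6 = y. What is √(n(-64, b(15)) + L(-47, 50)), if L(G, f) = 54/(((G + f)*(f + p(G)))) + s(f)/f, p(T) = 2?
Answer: √910/26 ≈ 1.1602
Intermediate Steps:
b(y) = 6 + y
n(V, D) = 0
L(G, f) = 1 + 54/((2 + f)*(G + f)) (L(G, f) = 54/(((G + f)*(f + 2))) + f/f = 54/(((G + f)*(2 + f))) + 1 = 54/(((2 + f)*(G + f))) + 1 = 54*(1/((2 + f)*(G + f))) + 1 = 54/((2 + f)*(G + f)) + 1 = 1 + 54/((2 + f)*(G + f)))
√(n(-64, b(15)) + L(-47, 50)) = √(0 + (54 + 50² + 2*(-47) + 2*50 - 47*50)/(50² + 2*(-47) + 2*50 - 47*50)) = √(0 + (54 + 2500 - 94 + 100 - 2350)/(2500 - 94 + 100 - 2350)) = √(0 + 210/156) = √(0 + (1/156)*210) = √(0 + 35/26) = √(35/26) = √910/26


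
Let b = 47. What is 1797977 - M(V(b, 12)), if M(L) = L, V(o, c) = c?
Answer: 1797965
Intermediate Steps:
1797977 - M(V(b, 12)) = 1797977 - 1*12 = 1797977 - 12 = 1797965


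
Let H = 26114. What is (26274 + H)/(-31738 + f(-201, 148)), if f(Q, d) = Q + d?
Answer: -52388/31791 ≈ -1.6479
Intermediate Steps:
(26274 + H)/(-31738 + f(-201, 148)) = (26274 + 26114)/(-31738 + (-201 + 148)) = 52388/(-31738 - 53) = 52388/(-31791) = 52388*(-1/31791) = -52388/31791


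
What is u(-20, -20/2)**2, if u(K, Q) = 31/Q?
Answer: 961/100 ≈ 9.6100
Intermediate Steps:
u(-20, -20/2)**2 = (31/((-20/2)))**2 = (31/((-20*1/2)))**2 = (31/(-10))**2 = (31*(-1/10))**2 = (-31/10)**2 = 961/100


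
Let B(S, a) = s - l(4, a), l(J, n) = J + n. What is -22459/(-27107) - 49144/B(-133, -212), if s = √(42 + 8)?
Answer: -138057954819/585700949 + 122860*√2/21607 ≈ -227.67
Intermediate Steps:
s = 5*√2 (s = √50 = 5*√2 ≈ 7.0711)
B(S, a) = -4 - a + 5*√2 (B(S, a) = 5*√2 - (4 + a) = 5*√2 + (-4 - a) = -4 - a + 5*√2)
-22459/(-27107) - 49144/B(-133, -212) = -22459/(-27107) - 49144/(-4 - 1*(-212) + 5*√2) = -22459*(-1/27107) - 49144/(-4 + 212 + 5*√2) = 22459/27107 - 49144/(208 + 5*√2)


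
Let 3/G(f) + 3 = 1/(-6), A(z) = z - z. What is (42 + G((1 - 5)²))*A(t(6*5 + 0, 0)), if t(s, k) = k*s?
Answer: 0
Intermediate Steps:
A(z) = 0
G(f) = -18/19 (G(f) = 3/(-3 + 1/(-6)) = 3/(-3 - ⅙) = 3/(-19/6) = 3*(-6/19) = -18/19)
(42 + G((1 - 5)²))*A(t(6*5 + 0, 0)) = (42 - 18/19)*0 = (780/19)*0 = 0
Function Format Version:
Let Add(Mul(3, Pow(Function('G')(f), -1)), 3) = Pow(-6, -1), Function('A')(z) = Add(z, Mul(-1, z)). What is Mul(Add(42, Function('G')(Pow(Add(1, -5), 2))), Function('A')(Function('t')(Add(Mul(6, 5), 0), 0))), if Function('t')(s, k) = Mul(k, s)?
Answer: 0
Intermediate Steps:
Function('A')(z) = 0
Function('G')(f) = Rational(-18, 19) (Function('G')(f) = Mul(3, Pow(Add(-3, Pow(-6, -1)), -1)) = Mul(3, Pow(Add(-3, Rational(-1, 6)), -1)) = Mul(3, Pow(Rational(-19, 6), -1)) = Mul(3, Rational(-6, 19)) = Rational(-18, 19))
Mul(Add(42, Function('G')(Pow(Add(1, -5), 2))), Function('A')(Function('t')(Add(Mul(6, 5), 0), 0))) = Mul(Add(42, Rational(-18, 19)), 0) = Mul(Rational(780, 19), 0) = 0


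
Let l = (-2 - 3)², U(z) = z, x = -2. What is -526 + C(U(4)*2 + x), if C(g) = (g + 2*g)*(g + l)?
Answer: 32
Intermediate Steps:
l = 25 (l = (-5)² = 25)
C(g) = 3*g*(25 + g) (C(g) = (g + 2*g)*(g + 25) = (3*g)*(25 + g) = 3*g*(25 + g))
-526 + C(U(4)*2 + x) = -526 + 3*(4*2 - 2)*(25 + (4*2 - 2)) = -526 + 3*(8 - 2)*(25 + (8 - 2)) = -526 + 3*6*(25 + 6) = -526 + 3*6*31 = -526 + 558 = 32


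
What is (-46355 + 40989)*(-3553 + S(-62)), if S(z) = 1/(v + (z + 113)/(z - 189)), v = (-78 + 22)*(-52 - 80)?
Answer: 35372813243852/1855341 ≈ 1.9065e+7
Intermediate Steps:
v = 7392 (v = -56*(-132) = 7392)
S(z) = 1/(7392 + (113 + z)/(-189 + z)) (S(z) = 1/(7392 + (z + 113)/(z - 189)) = 1/(7392 + (113 + z)/(-189 + z)))
(-46355 + 40989)*(-3553 + S(-62)) = (-46355 + 40989)*(-3553 + (-189 - 62)/(-1396975 + 7393*(-62))) = -5366*(-3553 - 251/(-1396975 - 458366)) = -5366*(-3553 - 251/(-1855341)) = -5366*(-3553 - 1/1855341*(-251)) = -5366*(-3553 + 251/1855341) = -5366*(-6592026322/1855341) = 35372813243852/1855341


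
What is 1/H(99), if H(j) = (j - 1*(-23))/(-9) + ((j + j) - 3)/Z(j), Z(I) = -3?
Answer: -9/707 ≈ -0.012730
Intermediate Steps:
H(j) = -14/9 - 7*j/9 (H(j) = (j - 1*(-23))/(-9) + ((j + j) - 3)/(-3) = (j + 23)*(-⅑) + (2*j - 3)*(-⅓) = (23 + j)*(-⅑) + (-3 + 2*j)*(-⅓) = (-23/9 - j/9) + (1 - 2*j/3) = -14/9 - 7*j/9)
1/H(99) = 1/(-14/9 - 7/9*99) = 1/(-14/9 - 77) = 1/(-707/9) = -9/707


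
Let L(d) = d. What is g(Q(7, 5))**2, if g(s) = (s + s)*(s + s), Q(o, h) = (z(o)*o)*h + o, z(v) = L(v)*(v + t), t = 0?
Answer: 140686547210496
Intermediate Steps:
z(v) = v**2 (z(v) = v*(v + 0) = v*v = v**2)
Q(o, h) = o + h*o**3 (Q(o, h) = (o**2*o)*h + o = o**3*h + o = h*o**3 + o = o + h*o**3)
g(s) = 4*s**2 (g(s) = (2*s)*(2*s) = 4*s**2)
g(Q(7, 5))**2 = (4*(7 + 5*7**3)**2)**2 = (4*(7 + 5*343)**2)**2 = (4*(7 + 1715)**2)**2 = (4*1722**2)**2 = (4*2965284)**2 = 11861136**2 = 140686547210496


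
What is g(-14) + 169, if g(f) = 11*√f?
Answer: 169 + 11*I*√14 ≈ 169.0 + 41.158*I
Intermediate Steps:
g(-14) + 169 = 11*√(-14) + 169 = 11*(I*√14) + 169 = 11*I*√14 + 169 = 169 + 11*I*√14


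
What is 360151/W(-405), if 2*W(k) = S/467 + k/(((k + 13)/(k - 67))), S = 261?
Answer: -8241335333/5573088 ≈ -1478.8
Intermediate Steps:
W(k) = 261/934 + k*(-67 + k)/(2*(13 + k)) (W(k) = (261/467 + k/(((k + 13)/(k - 67))))/2 = (261*(1/467) + k/(((13 + k)/(-67 + k))))/2 = (261/467 + k/(((13 + k)/(-67 + k))))/2 = (261/467 + k*((-67 + k)/(13 + k)))/2 = (261/467 + k*(-67 + k)/(13 + k))/2 = 261/934 + k*(-67 + k)/(2*(13 + k)))
360151/W(-405) = 360151/(((3393 - 31028*(-405) + 467*(-405)²)/(934*(13 - 405)))) = 360151/(((1/934)*(3393 + 12566340 + 467*164025)/(-392))) = 360151/(((1/934)*(-1/392)*(3393 + 12566340 + 76599675))) = 360151/(((1/934)*(-1/392)*89169408)) = 360151/(-5573088/22883) = 360151*(-22883/5573088) = -8241335333/5573088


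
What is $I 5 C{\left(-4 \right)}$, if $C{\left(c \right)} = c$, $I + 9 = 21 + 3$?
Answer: $-300$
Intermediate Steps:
$I = 15$ ($I = -9 + \left(21 + 3\right) = -9 + 24 = 15$)
$I 5 C{\left(-4 \right)} = 15 \cdot 5 \left(-4\right) = 75 \left(-4\right) = -300$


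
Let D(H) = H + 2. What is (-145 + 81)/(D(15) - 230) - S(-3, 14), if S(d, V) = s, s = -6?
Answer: 1342/213 ≈ 6.3005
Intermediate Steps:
S(d, V) = -6
D(H) = 2 + H
(-145 + 81)/(D(15) - 230) - S(-3, 14) = (-145 + 81)/((2 + 15) - 230) - 1*(-6) = -64/(17 - 230) + 6 = -64/(-213) + 6 = -64*(-1/213) + 6 = 64/213 + 6 = 1342/213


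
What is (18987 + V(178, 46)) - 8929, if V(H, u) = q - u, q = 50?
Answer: 10062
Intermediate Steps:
V(H, u) = 50 - u
(18987 + V(178, 46)) - 8929 = (18987 + (50 - 1*46)) - 8929 = (18987 + (50 - 46)) - 8929 = (18987 + 4) - 8929 = 18991 - 8929 = 10062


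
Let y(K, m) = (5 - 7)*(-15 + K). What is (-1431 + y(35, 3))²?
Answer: 2163841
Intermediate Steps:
y(K, m) = 30 - 2*K (y(K, m) = -2*(-15 + K) = 30 - 2*K)
(-1431 + y(35, 3))² = (-1431 + (30 - 2*35))² = (-1431 + (30 - 70))² = (-1431 - 40)² = (-1471)² = 2163841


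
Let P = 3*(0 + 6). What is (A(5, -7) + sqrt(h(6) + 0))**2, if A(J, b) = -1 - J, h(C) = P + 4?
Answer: (6 - sqrt(22))**2 ≈ 1.7150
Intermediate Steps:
P = 18 (P = 3*6 = 18)
h(C) = 22 (h(C) = 18 + 4 = 22)
(A(5, -7) + sqrt(h(6) + 0))**2 = ((-1 - 1*5) + sqrt(22 + 0))**2 = ((-1 - 5) + sqrt(22))**2 = (-6 + sqrt(22))**2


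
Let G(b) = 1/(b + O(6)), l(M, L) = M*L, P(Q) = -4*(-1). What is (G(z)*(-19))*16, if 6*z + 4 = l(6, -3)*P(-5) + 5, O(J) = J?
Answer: 1824/35 ≈ 52.114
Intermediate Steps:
P(Q) = 4
l(M, L) = L*M
z = -71/6 (z = -⅔ + (-3*6*4 + 5)/6 = -⅔ + (-18*4 + 5)/6 = -⅔ + (-72 + 5)/6 = -⅔ + (⅙)*(-67) = -⅔ - 67/6 = -71/6 ≈ -11.833)
G(b) = 1/(6 + b) (G(b) = 1/(b + 6) = 1/(6 + b))
(G(z)*(-19))*16 = (-19/(6 - 71/6))*16 = (-19/(-35/6))*16 = -6/35*(-19)*16 = (114/35)*16 = 1824/35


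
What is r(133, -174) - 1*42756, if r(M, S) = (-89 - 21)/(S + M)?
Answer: -1752886/41 ≈ -42753.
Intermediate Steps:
r(M, S) = -110/(M + S)
r(133, -174) - 1*42756 = -110/(133 - 174) - 1*42756 = -110/(-41) - 42756 = -110*(-1/41) - 42756 = 110/41 - 42756 = -1752886/41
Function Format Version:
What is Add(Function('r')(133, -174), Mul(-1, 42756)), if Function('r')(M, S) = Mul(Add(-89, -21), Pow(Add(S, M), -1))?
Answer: Rational(-1752886, 41) ≈ -42753.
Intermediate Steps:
Function('r')(M, S) = Mul(-110, Pow(Add(M, S), -1))
Add(Function('r')(133, -174), Mul(-1, 42756)) = Add(Mul(-110, Pow(Add(133, -174), -1)), Mul(-1, 42756)) = Add(Mul(-110, Pow(-41, -1)), -42756) = Add(Mul(-110, Rational(-1, 41)), -42756) = Add(Rational(110, 41), -42756) = Rational(-1752886, 41)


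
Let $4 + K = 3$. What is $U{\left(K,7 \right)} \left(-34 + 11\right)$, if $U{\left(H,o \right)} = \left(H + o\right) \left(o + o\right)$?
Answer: $-1932$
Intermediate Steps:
$K = -1$ ($K = -4 + 3 = -1$)
$U{\left(H,o \right)} = 2 o \left(H + o\right)$ ($U{\left(H,o \right)} = \left(H + o\right) 2 o = 2 o \left(H + o\right)$)
$U{\left(K,7 \right)} \left(-34 + 11\right) = 2 \cdot 7 \left(-1 + 7\right) \left(-34 + 11\right) = 2 \cdot 7 \cdot 6 \left(-23\right) = 84 \left(-23\right) = -1932$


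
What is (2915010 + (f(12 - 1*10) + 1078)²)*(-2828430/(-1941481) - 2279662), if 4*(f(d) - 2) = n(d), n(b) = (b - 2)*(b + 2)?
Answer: -18063984478307058720/1941481 ≈ -9.3042e+12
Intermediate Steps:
n(b) = (-2 + b)*(2 + b)
f(d) = 1 + d²/4 (f(d) = 2 + (-4 + d²)/4 = 2 + (-1 + d²/4) = 1 + d²/4)
(2915010 + (f(12 - 1*10) + 1078)²)*(-2828430/(-1941481) - 2279662) = (2915010 + ((1 + (12 - 1*10)²/4) + 1078)²)*(-2828430/(-1941481) - 2279662) = (2915010 + ((1 + (12 - 10)²/4) + 1078)²)*(-2828430*(-1/1941481) - 2279662) = (2915010 + ((1 + (¼)*2²) + 1078)²)*(2828430/1941481 - 2279662) = (2915010 + ((1 + (¼)*4) + 1078)²)*(-4425917630992/1941481) = (2915010 + ((1 + 1) + 1078)²)*(-4425917630992/1941481) = (2915010 + (2 + 1078)²)*(-4425917630992/1941481) = (2915010 + 1080²)*(-4425917630992/1941481) = (2915010 + 1166400)*(-4425917630992/1941481) = 4081410*(-4425917630992/1941481) = -18063984478307058720/1941481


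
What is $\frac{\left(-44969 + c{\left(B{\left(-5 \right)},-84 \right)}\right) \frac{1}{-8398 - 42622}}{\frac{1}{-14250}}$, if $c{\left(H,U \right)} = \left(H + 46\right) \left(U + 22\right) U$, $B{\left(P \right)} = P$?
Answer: $\frac{240196575}{5102} \approx 47079.0$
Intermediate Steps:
$c{\left(H,U \right)} = U \left(22 + U\right) \left(46 + H\right)$ ($c{\left(H,U \right)} = \left(46 + H\right) \left(22 + U\right) U = \left(22 + U\right) \left(46 + H\right) U = U \left(22 + U\right) \left(46 + H\right)$)
$\frac{\left(-44969 + c{\left(B{\left(-5 \right)},-84 \right)}\right) \frac{1}{-8398 - 42622}}{\frac{1}{-14250}} = \frac{\left(-44969 - 84 \left(1012 + 22 \left(-5\right) + 46 \left(-84\right) - -420\right)\right) \frac{1}{-8398 - 42622}}{\frac{1}{-14250}} = \frac{\left(-44969 - 84 \left(1012 - 110 - 3864 + 420\right)\right) \frac{1}{-51020}}{- \frac{1}{14250}} = \left(-44969 - -213528\right) \left(- \frac{1}{51020}\right) \left(-14250\right) = \left(-44969 + 213528\right) \left(- \frac{1}{51020}\right) \left(-14250\right) = 168559 \left(- \frac{1}{51020}\right) \left(-14250\right) = \left(- \frac{168559}{51020}\right) \left(-14250\right) = \frac{240196575}{5102}$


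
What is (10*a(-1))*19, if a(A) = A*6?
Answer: -1140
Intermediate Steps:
a(A) = 6*A
(10*a(-1))*19 = (10*(6*(-1)))*19 = (10*(-6))*19 = -60*19 = -1140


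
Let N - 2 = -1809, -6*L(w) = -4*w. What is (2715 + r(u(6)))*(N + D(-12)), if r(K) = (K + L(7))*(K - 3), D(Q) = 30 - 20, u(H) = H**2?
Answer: -7290429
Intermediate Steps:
L(w) = 2*w/3 (L(w) = -(-2)*w/3 = 2*w/3)
N = -1807 (N = 2 - 1809 = -1807)
D(Q) = 10
r(K) = (-3 + K)*(14/3 + K) (r(K) = (K + (2/3)*7)*(K - 3) = (K + 14/3)*(-3 + K) = (14/3 + K)*(-3 + K) = (-3 + K)*(14/3 + K))
(2715 + r(u(6)))*(N + D(-12)) = (2715 + (-14 + (6**2)**2 + (5/3)*6**2))*(-1807 + 10) = (2715 + (-14 + 36**2 + (5/3)*36))*(-1797) = (2715 + (-14 + 1296 + 60))*(-1797) = (2715 + 1342)*(-1797) = 4057*(-1797) = -7290429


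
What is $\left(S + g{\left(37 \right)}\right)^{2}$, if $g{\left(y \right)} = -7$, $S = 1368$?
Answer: $1852321$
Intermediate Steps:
$\left(S + g{\left(37 \right)}\right)^{2} = \left(1368 - 7\right)^{2} = 1361^{2} = 1852321$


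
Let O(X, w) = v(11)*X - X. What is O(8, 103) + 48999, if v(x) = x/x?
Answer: 48999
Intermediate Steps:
v(x) = 1
O(X, w) = 0 (O(X, w) = 1*X - X = X - X = 0)
O(8, 103) + 48999 = 0 + 48999 = 48999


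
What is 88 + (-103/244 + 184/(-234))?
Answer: 2477725/28548 ≈ 86.792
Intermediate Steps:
88 + (-103/244 + 184/(-234)) = 88 + (-103*1/244 + 184*(-1/234)) = 88 + (-103/244 - 92/117) = 88 - 34499/28548 = 2477725/28548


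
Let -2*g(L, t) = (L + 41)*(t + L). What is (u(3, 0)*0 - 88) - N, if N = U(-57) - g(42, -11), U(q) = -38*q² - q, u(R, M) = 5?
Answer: 244061/2 ≈ 1.2203e+5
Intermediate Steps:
g(L, t) = -(41 + L)*(L + t)/2 (g(L, t) = -(L + 41)*(t + L)/2 = -(41 + L)*(L + t)/2)
U(q) = -q - 38*q²
N = -244237/2 (N = -1*(-57)*(1 + 38*(-57)) - (-41/2*42 - 41/2*(-11) - ½*42² - ½*42*(-11)) = -1*(-57)*(1 - 2166) - (-861 + 451/2 - ½*1764 + 231) = -1*(-57)*(-2165) - (-861 + 451/2 - 882 + 231) = -123405 - 1*(-2573/2) = -123405 + 2573/2 = -244237/2 ≈ -1.2212e+5)
(u(3, 0)*0 - 88) - N = (5*0 - 88) - 1*(-244237/2) = (0 - 88) + 244237/2 = -88 + 244237/2 = 244061/2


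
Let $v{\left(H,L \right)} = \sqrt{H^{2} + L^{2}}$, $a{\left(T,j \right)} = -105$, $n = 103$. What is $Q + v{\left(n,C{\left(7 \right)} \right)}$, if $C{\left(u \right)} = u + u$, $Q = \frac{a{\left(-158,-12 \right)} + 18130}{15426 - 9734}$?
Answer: $\frac{18025}{5692} + \sqrt{10805} \approx 107.11$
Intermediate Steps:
$Q = \frac{18025}{5692}$ ($Q = \frac{-105 + 18130}{15426 - 9734} = \frac{18025}{5692} \approx 3.1667$)
$C{\left(u \right)} = 2 u$
$Q + v{\left(n,C{\left(7 \right)} \right)} = \frac{18025}{5692} + \sqrt{103^{2} + \left(2 \cdot 7\right)^{2}} = \frac{18025}{5692} + \sqrt{10609 + 14^{2}} = \frac{18025}{5692} + \sqrt{10609 + 196} = \frac{18025}{5692} + \sqrt{10805}$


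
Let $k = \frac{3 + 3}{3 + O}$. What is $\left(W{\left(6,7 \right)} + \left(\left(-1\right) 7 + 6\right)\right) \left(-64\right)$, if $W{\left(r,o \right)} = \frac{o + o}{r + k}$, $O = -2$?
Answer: $- \frac{32}{3} \approx -10.667$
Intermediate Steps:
$k = 6$ ($k = \frac{3 + 3}{3 - 2} = \frac{6}{1} = 6 \cdot 1 = 6$)
$W{\left(r,o \right)} = \frac{2 o}{6 + r}$ ($W{\left(r,o \right)} = \frac{o + o}{r + 6} = \frac{2 o}{6 + r}$)
$\left(W{\left(6,7 \right)} + \left(\left(-1\right) 7 + 6\right)\right) \left(-64\right) = \left(2 \cdot 7 \frac{1}{6 + 6} + \left(\left(-1\right) 7 + 6\right)\right) \left(-64\right) = \left(2 \cdot 7 \cdot \frac{1}{12} + \left(-7 + 6\right)\right) \left(-64\right) = \left(2 \cdot 7 \cdot \frac{1}{12} - 1\right) \left(-64\right) = \left(\frac{7}{6} - 1\right) \left(-64\right) = \frac{1}{6} \left(-64\right) = - \frac{32}{3}$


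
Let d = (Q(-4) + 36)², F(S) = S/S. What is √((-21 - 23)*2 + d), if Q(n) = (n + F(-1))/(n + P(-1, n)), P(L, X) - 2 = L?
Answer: √1281 ≈ 35.791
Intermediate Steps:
F(S) = 1
P(L, X) = 2 + L
Q(n) = 1 (Q(n) = (n + 1)/(n + (2 - 1)) = (1 + n)/(n + 1) = (1 + n)/(1 + n) = 1)
d = 1369 (d = (1 + 36)² = 37² = 1369)
√((-21 - 23)*2 + d) = √((-21 - 23)*2 + 1369) = √(-44*2 + 1369) = √(-88 + 1369) = √1281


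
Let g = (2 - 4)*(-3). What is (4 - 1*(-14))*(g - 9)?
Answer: -54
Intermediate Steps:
g = 6 (g = -2*(-3) = 6)
(4 - 1*(-14))*(g - 9) = (4 - 1*(-14))*(6 - 9) = (4 + 14)*(-3) = 18*(-3) = -54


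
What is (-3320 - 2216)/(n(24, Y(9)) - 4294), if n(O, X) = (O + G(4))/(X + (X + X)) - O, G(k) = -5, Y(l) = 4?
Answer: 66432/51797 ≈ 1.2825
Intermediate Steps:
n(O, X) = -O + (-5 + O)/(3*X) (n(O, X) = (O - 5)/(X + (X + X)) - O = (-5 + O)/(X + 2*X) - O = (-5 + O)/((3*X)) - O = (-5 + O)*(1/(3*X)) - O = (-5 + O)/(3*X) - O = -O + (-5 + O)/(3*X))
(-3320 - 2216)/(n(24, Y(9)) - 4294) = (-3320 - 2216)/((⅓)*(-5 + 24 - 3*24*4)/4 - 4294) = -5536/((⅓)*(¼)*(-5 + 24 - 288) - 4294) = -5536/((⅓)*(¼)*(-269) - 4294) = -5536/(-269/12 - 4294) = -5536/(-51797/12) = -5536*(-12/51797) = 66432/51797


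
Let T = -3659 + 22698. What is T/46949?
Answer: 19039/46949 ≈ 0.40553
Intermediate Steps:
T = 19039
T/46949 = 19039/46949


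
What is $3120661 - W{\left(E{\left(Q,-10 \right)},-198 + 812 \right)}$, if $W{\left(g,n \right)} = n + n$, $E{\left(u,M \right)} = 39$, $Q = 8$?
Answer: $3119433$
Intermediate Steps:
$W{\left(g,n \right)} = 2 n$
$3120661 - W{\left(E{\left(Q,-10 \right)},-198 + 812 \right)} = 3120661 - 2 \left(-198 + 812\right) = 3120661 - 2 \cdot 614 = 3120661 - 1228 = 3119433$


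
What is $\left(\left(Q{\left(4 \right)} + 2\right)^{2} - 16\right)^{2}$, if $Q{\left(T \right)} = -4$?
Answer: $144$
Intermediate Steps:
$\left(\left(Q{\left(4 \right)} + 2\right)^{2} - 16\right)^{2} = \left(\left(-4 + 2\right)^{2} - 16\right)^{2} = \left(\left(-2\right)^{2} - 16\right)^{2} = \left(4 - 16\right)^{2} = \left(-12\right)^{2} = 144$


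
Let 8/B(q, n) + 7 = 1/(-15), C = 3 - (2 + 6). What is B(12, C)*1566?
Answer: -93960/53 ≈ -1772.8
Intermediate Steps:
C = -5 (C = 3 - 1*8 = 3 - 8 = -5)
B(q, n) = -60/53 (B(q, n) = 8/(-7 + 1/(-15)) = 8/(-7 - 1/15) = 8/(-106/15) = 8*(-15/106) = -60/53)
B(12, C)*1566 = -60/53*1566 = -93960/53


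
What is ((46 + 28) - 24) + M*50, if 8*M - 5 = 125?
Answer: 1725/2 ≈ 862.50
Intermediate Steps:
M = 65/4 (M = 5/8 + (⅛)*125 = 5/8 + 125/8 = 65/4 ≈ 16.250)
((46 + 28) - 24) + M*50 = ((46 + 28) - 24) + (65/4)*50 = (74 - 24) + 1625/2 = 50 + 1625/2 = 1725/2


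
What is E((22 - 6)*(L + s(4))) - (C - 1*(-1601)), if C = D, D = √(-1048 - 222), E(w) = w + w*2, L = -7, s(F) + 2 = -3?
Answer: -2177 - I*√1270 ≈ -2177.0 - 35.637*I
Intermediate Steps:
s(F) = -5 (s(F) = -2 - 3 = -5)
E(w) = 3*w (E(w) = w + 2*w = 3*w)
D = I*√1270 (D = √(-1270) = I*√1270 ≈ 35.637*I)
C = I*√1270 ≈ 35.637*I
E((22 - 6)*(L + s(4))) - (C - 1*(-1601)) = 3*((22 - 6)*(-7 - 5)) - (I*√1270 - 1*(-1601)) = 3*(16*(-12)) - (I*√1270 + 1601) = 3*(-192) - (1601 + I*√1270) = -576 + (-1601 - I*√1270) = -2177 - I*√1270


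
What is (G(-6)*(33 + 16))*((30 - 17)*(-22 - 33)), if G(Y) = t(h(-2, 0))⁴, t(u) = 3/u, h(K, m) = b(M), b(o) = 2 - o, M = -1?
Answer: -35035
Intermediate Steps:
h(K, m) = 3 (h(K, m) = 2 - 1*(-1) = 2 + 1 = 3)
G(Y) = 1 (G(Y) = (3/3)⁴ = (3*(⅓))⁴ = 1⁴ = 1)
(G(-6)*(33 + 16))*((30 - 17)*(-22 - 33)) = (1*(33 + 16))*((30 - 17)*(-22 - 33)) = (1*49)*(13*(-55)) = 49*(-715) = -35035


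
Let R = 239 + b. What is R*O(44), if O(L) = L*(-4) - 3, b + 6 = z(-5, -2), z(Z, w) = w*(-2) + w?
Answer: -42065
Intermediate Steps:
z(Z, w) = -w (z(Z, w) = -2*w + w = -w)
b = -4 (b = -6 - 1*(-2) = -6 + 2 = -4)
O(L) = -3 - 4*L (O(L) = -4*L - 3 = -3 - 4*L)
R = 235 (R = 239 - 4 = 235)
R*O(44) = 235*(-3 - 4*44) = 235*(-3 - 176) = 235*(-179) = -42065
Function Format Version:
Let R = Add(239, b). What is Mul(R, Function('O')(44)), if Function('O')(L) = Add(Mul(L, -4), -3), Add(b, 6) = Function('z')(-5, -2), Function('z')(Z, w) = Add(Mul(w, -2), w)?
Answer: -42065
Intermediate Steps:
Function('z')(Z, w) = Mul(-1, w) (Function('z')(Z, w) = Add(Mul(-2, w), w) = Mul(-1, w))
b = -4 (b = Add(-6, Mul(-1, -2)) = Add(-6, 2) = -4)
Function('O')(L) = Add(-3, Mul(-4, L)) (Function('O')(L) = Add(Mul(-4, L), -3) = Add(-3, Mul(-4, L)))
R = 235 (R = Add(239, -4) = 235)
Mul(R, Function('O')(44)) = Mul(235, Add(-3, Mul(-4, 44))) = Mul(235, Add(-3, -176)) = Mul(235, -179) = -42065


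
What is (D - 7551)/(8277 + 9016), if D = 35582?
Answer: 28031/17293 ≈ 1.6209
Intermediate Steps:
(D - 7551)/(8277 + 9016) = (35582 - 7551)/(8277 + 9016) = 28031/17293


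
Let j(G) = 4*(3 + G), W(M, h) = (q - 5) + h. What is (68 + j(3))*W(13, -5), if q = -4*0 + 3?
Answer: -644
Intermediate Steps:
q = 3 (q = 0 + 3 = 3)
W(M, h) = -2 + h (W(M, h) = (3 - 5) + h = -2 + h)
j(G) = 12 + 4*G
(68 + j(3))*W(13, -5) = (68 + (12 + 4*3))*(-2 - 5) = (68 + (12 + 12))*(-7) = (68 + 24)*(-7) = 92*(-7) = -644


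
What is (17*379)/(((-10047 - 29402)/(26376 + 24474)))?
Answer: -327626550/39449 ≈ -8305.1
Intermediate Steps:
(17*379)/(((-10047 - 29402)/(26376 + 24474))) = 6443/((-39449/50850)) = 6443/((-39449*1/50850)) = 6443/(-39449/50850) = 6443*(-50850/39449) = -327626550/39449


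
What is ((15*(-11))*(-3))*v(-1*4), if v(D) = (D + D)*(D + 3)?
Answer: 3960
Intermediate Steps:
v(D) = 2*D*(3 + D) (v(D) = (2*D)*(3 + D) = 2*D*(3 + D))
((15*(-11))*(-3))*v(-1*4) = ((15*(-11))*(-3))*(2*(-1*4)*(3 - 1*4)) = (-165*(-3))*(2*(-4)*(3 - 4)) = 495*(2*(-4)*(-1)) = 495*8 = 3960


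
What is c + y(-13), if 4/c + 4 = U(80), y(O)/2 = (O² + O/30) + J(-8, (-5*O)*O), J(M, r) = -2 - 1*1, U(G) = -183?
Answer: 928769/2805 ≈ 331.11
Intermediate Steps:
J(M, r) = -3 (J(M, r) = -2 - 1 = -3)
y(O) = -6 + 2*O² + O/15 (y(O) = 2*((O² + O/30) - 3) = 2*(-3 + O² + O/30) = -6 + 2*O² + O/15)
c = -4/187 (c = 4/(-4 - 183) = 4/(-187) = 4*(-1/187) = -4/187 ≈ -0.021390)
c + y(-13) = -4/187 + (-6 + 2*(-13)² + (1/15)*(-13)) = -4/187 + (-6 + 2*169 - 13/15) = -4/187 + (-6 + 338 - 13/15) = -4/187 + 4967/15 = 928769/2805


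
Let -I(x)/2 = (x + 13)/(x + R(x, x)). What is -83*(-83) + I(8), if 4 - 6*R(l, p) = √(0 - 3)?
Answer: 18635419/2707 - 252*I*√3/2707 ≈ 6884.2 - 0.16124*I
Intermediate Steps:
R(l, p) = ⅔ - I*√3/6 (R(l, p) = ⅔ - √(0 - 3)/6 = ⅔ - I*√3/6)
I(x) = -2*(13 + x)/(⅔ + x - I*√3/6) (I(x) = -2*(x + 13)/(x + (⅔ - I*√3/6)) = -2*(13 + x)/(⅔ + x - I*√3/6))
-83*(-83) + I(8) = -83*(-83) + 12*(-13 - 1*8)/(4 + 6*8 - I*√3) = 6889 + 12*(-13 - 8)/(4 + 48 - I*√3) = 6889 + 12*(-21)/(52 - I*√3) = 6889 - 252/(52 - I*√3)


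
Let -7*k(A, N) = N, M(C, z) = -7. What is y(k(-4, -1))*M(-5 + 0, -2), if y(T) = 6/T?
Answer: -294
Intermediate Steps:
k(A, N) = -N/7
y(k(-4, -1))*M(-5 + 0, -2) = (6/((-1/7*(-1))))*(-7) = (6/(1/7))*(-7) = (6*7)*(-7) = 42*(-7) = -294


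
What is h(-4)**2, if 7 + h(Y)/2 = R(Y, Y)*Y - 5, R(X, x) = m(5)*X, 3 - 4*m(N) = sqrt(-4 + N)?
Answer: 64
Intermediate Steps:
m(N) = 3/4 - sqrt(-4 + N)/4
R(X, x) = X/2 (R(X, x) = (3/4 - sqrt(-4 + 5)/4)*X = (3/4 - sqrt(1)/4)*X = (3/4 - 1/4*1)*X = (3/4 - 1/4)*X = X/2)
h(Y) = -24 + Y**2 (h(Y) = -14 + 2*((Y/2)*Y - 5) = -14 + 2*(Y**2/2 - 5) = -14 + 2*(-5 + Y**2/2) = -14 + (-10 + Y**2) = -24 + Y**2)
h(-4)**2 = (-24 + (-4)**2)**2 = (-24 + 16)**2 = (-8)**2 = 64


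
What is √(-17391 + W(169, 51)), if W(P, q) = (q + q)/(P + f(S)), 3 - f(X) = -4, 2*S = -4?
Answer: I*√33667854/44 ≈ 131.87*I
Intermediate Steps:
S = -2 (S = (½)*(-4) = -2)
f(X) = 7 (f(X) = 3 - 1*(-4) = 3 + 4 = 7)
W(P, q) = 2*q/(7 + P) (W(P, q) = (q + q)/(P + 7) = (2*q)/(7 + P) = 2*q/(7 + P))
√(-17391 + W(169, 51)) = √(-17391 + 2*51/(7 + 169)) = √(-17391 + 2*51/176) = √(-17391 + 2*51*(1/176)) = √(-17391 + 51/88) = √(-1530357/88) = I*√33667854/44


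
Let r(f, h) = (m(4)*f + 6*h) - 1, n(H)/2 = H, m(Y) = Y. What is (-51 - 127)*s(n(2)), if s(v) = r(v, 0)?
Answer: -2670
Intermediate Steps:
n(H) = 2*H
r(f, h) = -1 + 4*f + 6*h (r(f, h) = (4*f + 6*h) - 1 = -1 + 4*f + 6*h)
s(v) = -1 + 4*v (s(v) = -1 + 4*v + 6*0 = -1 + 4*v + 0 = -1 + 4*v)
(-51 - 127)*s(n(2)) = (-51 - 127)*(-1 + 4*(2*2)) = -178*(-1 + 4*4) = -178*(-1 + 16) = -178*15 = -2670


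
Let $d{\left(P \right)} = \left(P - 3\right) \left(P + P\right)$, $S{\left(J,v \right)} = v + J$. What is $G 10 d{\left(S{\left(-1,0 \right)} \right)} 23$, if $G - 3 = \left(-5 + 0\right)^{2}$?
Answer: $51520$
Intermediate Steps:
$S{\left(J,v \right)} = J + v$
$d{\left(P \right)} = 2 P \left(-3 + P\right)$ ($d{\left(P \right)} = \left(-3 + P\right) 2 P = 2 P \left(-3 + P\right)$)
$G = 28$ ($G = 3 + \left(-5 + 0\right)^{2} = 3 + \left(-5\right)^{2} = 3 + 25 = 28$)
$G 10 d{\left(S{\left(-1,0 \right)} \right)} 23 = 28 \cdot 10 \cdot 2 \left(-1 + 0\right) \left(-3 + \left(-1 + 0\right)\right) 23 = 280 \cdot 2 \left(-1\right) \left(-3 - 1\right) 23 = 280 \cdot 2 \left(-1\right) \left(-4\right) 23 = 280 \cdot 8 \cdot 23 = 2240 \cdot 23 = 51520$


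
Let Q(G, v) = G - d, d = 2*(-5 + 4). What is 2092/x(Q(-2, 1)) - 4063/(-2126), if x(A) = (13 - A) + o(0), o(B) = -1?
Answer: 1124087/6378 ≈ 176.24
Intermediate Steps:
d = -2 (d = 2*(-1) = -2)
Q(G, v) = 2 + G (Q(G, v) = G - 1*(-2) = G + 2 = 2 + G)
x(A) = 12 - A (x(A) = (13 - A) - 1 = 12 - A)
2092/x(Q(-2, 1)) - 4063/(-2126) = 2092/(12 - (2 - 2)) - 4063/(-2126) = 2092/(12 - 1*0) - 4063*(-1/2126) = 2092/(12 + 0) + 4063/2126 = 2092/12 + 4063/2126 = 2092*(1/12) + 4063/2126 = 523/3 + 4063/2126 = 1124087/6378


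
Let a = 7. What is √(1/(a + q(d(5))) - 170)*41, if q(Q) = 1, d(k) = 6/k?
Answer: 123*I*√302/4 ≈ 534.38*I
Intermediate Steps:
√(1/(a + q(d(5))) - 170)*41 = √(1/(7 + 1) - 170)*41 = √(1/8 - 170)*41 = √(⅛ - 170)*41 = √(-1359/8)*41 = (3*I*√302/4)*41 = 123*I*√302/4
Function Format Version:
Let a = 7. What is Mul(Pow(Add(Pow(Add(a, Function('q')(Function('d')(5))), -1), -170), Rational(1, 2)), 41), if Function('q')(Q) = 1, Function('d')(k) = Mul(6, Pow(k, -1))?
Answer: Mul(Rational(123, 4), I, Pow(302, Rational(1, 2))) ≈ Mul(534.38, I)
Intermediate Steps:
Mul(Pow(Add(Pow(Add(a, Function('q')(Function('d')(5))), -1), -170), Rational(1, 2)), 41) = Mul(Pow(Add(Pow(Add(7, 1), -1), -170), Rational(1, 2)), 41) = Mul(Pow(Add(Pow(8, -1), -170), Rational(1, 2)), 41) = Mul(Pow(Add(Rational(1, 8), -170), Rational(1, 2)), 41) = Mul(Pow(Rational(-1359, 8), Rational(1, 2)), 41) = Mul(Mul(Rational(3, 4), I, Pow(302, Rational(1, 2))), 41) = Mul(Rational(123, 4), I, Pow(302, Rational(1, 2)))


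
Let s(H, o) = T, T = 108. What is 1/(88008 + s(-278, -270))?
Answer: 1/88116 ≈ 1.1349e-5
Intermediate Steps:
s(H, o) = 108
1/(88008 + s(-278, -270)) = 1/(88008 + 108) = 1/88116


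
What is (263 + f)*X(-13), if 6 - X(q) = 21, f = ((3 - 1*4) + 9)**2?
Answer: -4905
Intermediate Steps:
f = 64 (f = ((3 - 4) + 9)**2 = (-1 + 9)**2 = 8**2 = 64)
X(q) = -15 (X(q) = 6 - 1*21 = 6 - 21 = -15)
(263 + f)*X(-13) = (263 + 64)*(-15) = 327*(-15) = -4905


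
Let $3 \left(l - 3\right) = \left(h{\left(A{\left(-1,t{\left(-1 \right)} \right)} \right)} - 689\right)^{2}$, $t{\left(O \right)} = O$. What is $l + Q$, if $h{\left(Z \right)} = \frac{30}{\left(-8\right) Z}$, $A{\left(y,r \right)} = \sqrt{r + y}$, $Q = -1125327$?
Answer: $- \frac{92840257}{96} - \frac{3445 i \sqrt{2}}{4} \approx -9.6709 \cdot 10^{5} - 1218.0 i$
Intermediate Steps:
$h{\left(Z \right)} = - \frac{15}{4 Z}$ ($h{\left(Z \right)} = 30 \left(- \frac{1}{8 Z}\right) = - \frac{15}{4 Z}$)
$l = 3 + \frac{\left(-689 + \frac{15 i \sqrt{2}}{8}\right)^{2}}{3}$ ($l = 3 + \frac{\left(- \frac{15}{4 \sqrt{-1 - 1}} - 689\right)^{2}}{3} = 3 + \frac{\left(- \frac{15}{4 \sqrt{-2}} - 689\right)^{2}}{3} = 3 + \frac{\left(- \frac{15}{4 i \sqrt{2}} - 689\right)^{2}}{3} = 3 + \frac{\left(- \frac{15 \left(- \frac{i \sqrt{2}}{2}\right)}{4} - 689\right)^{2}}{3} = 3 + \frac{\left(\frac{15 i \sqrt{2}}{8} - 689\right)^{2}}{3} = 3 + \frac{\left(-689 + \frac{15 i \sqrt{2}}{8}\right)^{2}}{3} \approx 1.5824 \cdot 10^{5} - 1218.0 i$)
$l + Q = \left(\frac{15191135}{96} - \frac{3445 i \sqrt{2}}{4}\right) - 1125327 = - \frac{92840257}{96} - \frac{3445 i \sqrt{2}}{4}$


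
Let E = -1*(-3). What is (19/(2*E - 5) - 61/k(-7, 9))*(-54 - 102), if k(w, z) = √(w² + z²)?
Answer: -2964 + 366*√130/5 ≈ -2129.4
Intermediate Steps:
E = 3
(19/(2*E - 5) - 61/k(-7, 9))*(-54 - 102) = (19/(2*3 - 5) - 61/√((-7)² + 9²))*(-54 - 102) = (19/(6 - 5) - 61/√(49 + 81))*(-156) = (19/1 - 61*√130/130)*(-156) = (19*1 - 61*√130/130)*(-156) = (19 - 61*√130/130)*(-156) = -2964 + 366*√130/5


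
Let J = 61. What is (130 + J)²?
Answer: 36481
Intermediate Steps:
(130 + J)² = (130 + 61)² = 191² = 36481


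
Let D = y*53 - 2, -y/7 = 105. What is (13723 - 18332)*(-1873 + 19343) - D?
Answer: -80480273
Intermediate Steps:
y = -735 (y = -7*105 = -735)
D = -38957 (D = -735*53 - 2 = -38955 - 2 = -38957)
(13723 - 18332)*(-1873 + 19343) - D = (13723 - 18332)*(-1873 + 19343) - 1*(-38957) = -4609*17470 + 38957 = -80519230 + 38957 = -80480273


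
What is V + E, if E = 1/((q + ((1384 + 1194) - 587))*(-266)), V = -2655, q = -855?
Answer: -802277281/302176 ≈ -2655.0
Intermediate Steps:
E = -1/302176 (E = 1/((-855 + ((1384 + 1194) - 587))*(-266)) = -1/266/(-855 + (2578 - 587)) = -1/266/(-855 + 1991) = -1/266/1136 = (1/1136)*(-1/266) = -1/302176 ≈ -3.3093e-6)
V + E = -2655 - 1/302176 = -802277281/302176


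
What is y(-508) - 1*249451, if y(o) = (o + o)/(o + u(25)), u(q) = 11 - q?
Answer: -65106203/261 ≈ -2.4945e+5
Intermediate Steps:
y(o) = 2*o/(-14 + o) (y(o) = (o + o)/(o + (11 - 1*25)) = (2*o)/(o + (11 - 25)) = (2*o)/(o - 14) = (2*o)/(-14 + o) = 2*o/(-14 + o))
y(-508) - 1*249451 = 2*(-508)/(-14 - 508) - 1*249451 = 2*(-508)/(-522) - 249451 = 2*(-508)*(-1/522) - 249451 = 508/261 - 249451 = -65106203/261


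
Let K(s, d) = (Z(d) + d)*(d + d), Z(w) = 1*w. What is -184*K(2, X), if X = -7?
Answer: -36064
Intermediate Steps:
Z(w) = w
K(s, d) = 4*d**2 (K(s, d) = (d + d)*(d + d) = (2*d)*(2*d) = 4*d**2)
-184*K(2, X) = -736*(-7)**2 = -736*49 = -184*196 = -36064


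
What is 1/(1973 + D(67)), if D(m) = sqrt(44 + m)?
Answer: 1973/3892618 - sqrt(111)/3892618 ≈ 0.00050415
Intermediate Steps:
1/(1973 + D(67)) = 1/(1973 + sqrt(44 + 67)) = 1/(1973 + sqrt(111))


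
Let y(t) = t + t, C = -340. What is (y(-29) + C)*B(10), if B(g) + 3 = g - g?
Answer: 1194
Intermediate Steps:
y(t) = 2*t
B(g) = -3 (B(g) = -3 + (g - g) = -3 + 0 = -3)
(y(-29) + C)*B(10) = (2*(-29) - 340)*(-3) = (-58 - 340)*(-3) = -398*(-3) = 1194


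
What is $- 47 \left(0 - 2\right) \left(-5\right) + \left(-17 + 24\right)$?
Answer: $-463$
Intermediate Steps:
$- 47 \left(0 - 2\right) \left(-5\right) + \left(-17 + 24\right) = - 47 \left(\left(-2\right) \left(-5\right)\right) + 7 = \left(-47\right) 10 + 7 = -470 + 7 = -463$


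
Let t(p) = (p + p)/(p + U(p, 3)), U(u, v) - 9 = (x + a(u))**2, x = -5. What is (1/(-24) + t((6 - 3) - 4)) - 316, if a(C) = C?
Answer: -83447/264 ≈ -316.09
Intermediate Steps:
U(u, v) = 9 + (-5 + u)**2
t(p) = 2*p/(9 + p + (-5 + p)**2) (t(p) = (p + p)/(p + (9 + (-5 + p)**2)) = (2*p)/(9 + p + (-5 + p)**2) = 2*p/(9 + p + (-5 + p)**2))
(1/(-24) + t((6 - 3) - 4)) - 316 = (1/(-24) + 2*((6 - 3) - 4)/(9 + ((6 - 3) - 4) + (-5 + ((6 - 3) - 4))**2)) - 316 = (-1/24 + 2*(3 - 4)/(9 + (3 - 4) + (-5 + (3 - 4))**2)) - 316 = (-1/24 + 2*(-1)/(9 - 1 + (-5 - 1)**2)) - 316 = (-1/24 + 2*(-1)/(9 - 1 + (-6)**2)) - 316 = (-1/24 + 2*(-1)/(9 - 1 + 36)) - 316 = (-1/24 + 2*(-1)/44) - 316 = (-1/24 + 2*(-1)*(1/44)) - 316 = (-1/24 - 1/22) - 316 = -23/264 - 316 = -83447/264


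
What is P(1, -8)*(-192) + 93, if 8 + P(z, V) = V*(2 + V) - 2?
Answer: -7203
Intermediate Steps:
P(z, V) = -10 + V*(2 + V) (P(z, V) = -8 + (V*(2 + V) - 2) = -8 + (-2 + V*(2 + V)) = -10 + V*(2 + V))
P(1, -8)*(-192) + 93 = (-10 + (-8)**2 + 2*(-8))*(-192) + 93 = (-10 + 64 - 16)*(-192) + 93 = 38*(-192) + 93 = -7296 + 93 = -7203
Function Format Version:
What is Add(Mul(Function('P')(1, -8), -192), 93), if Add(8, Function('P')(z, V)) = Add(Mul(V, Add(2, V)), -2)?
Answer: -7203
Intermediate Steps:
Function('P')(z, V) = Add(-10, Mul(V, Add(2, V))) (Function('P')(z, V) = Add(-8, Add(Mul(V, Add(2, V)), -2)) = Add(-8, Add(-2, Mul(V, Add(2, V)))) = Add(-10, Mul(V, Add(2, V))))
Add(Mul(Function('P')(1, -8), -192), 93) = Add(Mul(Add(-10, Pow(-8, 2), Mul(2, -8)), -192), 93) = Add(Mul(Add(-10, 64, -16), -192), 93) = Add(Mul(38, -192), 93) = Add(-7296, 93) = -7203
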